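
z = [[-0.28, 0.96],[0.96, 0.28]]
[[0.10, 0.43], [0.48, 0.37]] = z @ [[0.43,0.23], [0.23,0.52]]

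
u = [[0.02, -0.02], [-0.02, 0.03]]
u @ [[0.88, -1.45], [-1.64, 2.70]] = [[0.05, -0.08], [-0.07, 0.11]]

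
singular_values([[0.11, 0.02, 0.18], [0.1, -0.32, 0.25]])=[0.44, 0.17]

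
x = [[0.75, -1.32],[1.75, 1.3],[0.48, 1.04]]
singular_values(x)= [2.45, 1.54]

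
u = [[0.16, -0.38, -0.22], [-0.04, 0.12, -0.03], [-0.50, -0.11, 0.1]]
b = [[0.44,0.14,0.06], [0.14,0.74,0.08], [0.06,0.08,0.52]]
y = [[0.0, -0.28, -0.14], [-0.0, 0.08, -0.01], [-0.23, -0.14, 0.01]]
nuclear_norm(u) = 1.07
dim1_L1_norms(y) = [0.42, 0.09, 0.38]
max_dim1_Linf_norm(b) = 0.74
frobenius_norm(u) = 0.71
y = u @ b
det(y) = -0.00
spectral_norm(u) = 0.56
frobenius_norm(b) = 1.03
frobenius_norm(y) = 0.42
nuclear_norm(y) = 0.62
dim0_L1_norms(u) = [0.7, 0.61, 0.35]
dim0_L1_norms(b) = [0.64, 0.96, 0.66]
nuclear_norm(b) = 1.70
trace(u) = 0.38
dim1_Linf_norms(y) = [0.28, 0.08, 0.23]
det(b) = 0.15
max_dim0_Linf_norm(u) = 0.5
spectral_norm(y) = 0.36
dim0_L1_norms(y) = [0.23, 0.5, 0.16]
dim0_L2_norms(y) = [0.23, 0.32, 0.14]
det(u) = -0.02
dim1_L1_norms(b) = [0.64, 0.96, 0.66]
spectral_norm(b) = 0.83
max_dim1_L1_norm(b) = 0.96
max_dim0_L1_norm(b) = 0.96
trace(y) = 0.09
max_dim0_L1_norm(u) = 0.7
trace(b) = 1.70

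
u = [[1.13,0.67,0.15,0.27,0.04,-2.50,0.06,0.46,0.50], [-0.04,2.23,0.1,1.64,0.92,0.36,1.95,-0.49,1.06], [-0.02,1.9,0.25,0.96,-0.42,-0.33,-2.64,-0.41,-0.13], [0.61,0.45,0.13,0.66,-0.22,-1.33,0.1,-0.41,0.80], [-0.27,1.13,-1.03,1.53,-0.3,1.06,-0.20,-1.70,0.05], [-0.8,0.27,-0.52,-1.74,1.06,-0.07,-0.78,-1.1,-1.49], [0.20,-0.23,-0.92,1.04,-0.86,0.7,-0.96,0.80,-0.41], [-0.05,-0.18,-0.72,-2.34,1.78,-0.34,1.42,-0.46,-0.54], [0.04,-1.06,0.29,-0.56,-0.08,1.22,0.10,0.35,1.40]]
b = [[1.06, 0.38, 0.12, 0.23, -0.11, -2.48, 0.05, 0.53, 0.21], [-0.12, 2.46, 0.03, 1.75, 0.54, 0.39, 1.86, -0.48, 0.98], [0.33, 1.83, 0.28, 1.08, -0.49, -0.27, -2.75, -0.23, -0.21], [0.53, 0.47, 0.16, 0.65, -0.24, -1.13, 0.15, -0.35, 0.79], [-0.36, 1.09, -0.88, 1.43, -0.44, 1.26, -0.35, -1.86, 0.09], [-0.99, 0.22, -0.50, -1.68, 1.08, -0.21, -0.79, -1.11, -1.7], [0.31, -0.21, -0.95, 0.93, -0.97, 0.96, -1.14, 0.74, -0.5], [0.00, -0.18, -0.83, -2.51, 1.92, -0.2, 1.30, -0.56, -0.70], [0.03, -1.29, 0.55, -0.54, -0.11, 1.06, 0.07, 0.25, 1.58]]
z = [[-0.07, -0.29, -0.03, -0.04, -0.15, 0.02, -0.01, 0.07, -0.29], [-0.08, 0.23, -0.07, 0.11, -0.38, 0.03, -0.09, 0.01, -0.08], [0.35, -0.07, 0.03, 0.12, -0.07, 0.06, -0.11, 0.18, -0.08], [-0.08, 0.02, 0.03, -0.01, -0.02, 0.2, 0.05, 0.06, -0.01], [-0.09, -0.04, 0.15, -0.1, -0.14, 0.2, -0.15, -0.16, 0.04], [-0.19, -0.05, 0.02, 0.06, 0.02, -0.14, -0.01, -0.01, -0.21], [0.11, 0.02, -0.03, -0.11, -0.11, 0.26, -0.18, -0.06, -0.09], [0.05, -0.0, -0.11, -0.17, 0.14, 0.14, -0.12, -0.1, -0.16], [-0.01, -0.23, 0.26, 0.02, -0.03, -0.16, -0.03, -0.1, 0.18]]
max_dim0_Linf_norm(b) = 2.75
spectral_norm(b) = 5.39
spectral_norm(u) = 5.13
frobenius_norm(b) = 9.08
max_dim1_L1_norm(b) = 8.61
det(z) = 0.00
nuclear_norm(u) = 21.26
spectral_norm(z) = 0.63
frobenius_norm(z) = 1.19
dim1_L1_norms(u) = [5.78, 8.79, 7.06, 4.71, 7.27, 7.83, 6.12, 7.83, 5.1]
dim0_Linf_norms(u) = [1.13, 2.23, 1.03, 2.34, 1.78, 2.5, 2.64, 1.7, 1.49]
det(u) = 0.13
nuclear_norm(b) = 21.94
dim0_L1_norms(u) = [3.16, 8.12, 4.11, 10.74, 5.68, 7.91, 8.21, 6.18, 6.38]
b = u + z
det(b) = -3.49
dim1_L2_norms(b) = [2.8, 3.77, 3.56, 1.75, 3.08, 3.17, 2.42, 3.64, 2.44]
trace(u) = 3.88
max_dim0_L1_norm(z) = 1.21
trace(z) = -0.20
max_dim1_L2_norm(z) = 0.49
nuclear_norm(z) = 2.97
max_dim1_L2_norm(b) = 3.77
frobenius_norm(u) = 8.83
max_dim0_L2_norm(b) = 4.13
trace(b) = 3.68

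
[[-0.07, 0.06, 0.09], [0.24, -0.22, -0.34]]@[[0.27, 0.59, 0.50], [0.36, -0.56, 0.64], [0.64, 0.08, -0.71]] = [[0.06,-0.07,-0.06], [-0.23,0.24,0.22]]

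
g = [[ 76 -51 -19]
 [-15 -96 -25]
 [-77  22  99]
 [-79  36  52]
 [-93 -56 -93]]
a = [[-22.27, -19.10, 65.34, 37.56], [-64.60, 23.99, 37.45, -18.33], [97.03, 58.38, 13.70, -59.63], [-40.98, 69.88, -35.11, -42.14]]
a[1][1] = 23.99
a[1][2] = 37.45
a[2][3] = -59.63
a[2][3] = -59.63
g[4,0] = -93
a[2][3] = -59.63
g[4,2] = -93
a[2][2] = 13.7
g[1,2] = -25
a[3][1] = 69.88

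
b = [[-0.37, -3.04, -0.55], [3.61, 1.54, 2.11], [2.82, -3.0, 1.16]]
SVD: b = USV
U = [[-0.03, -0.68, -0.73], [0.75, 0.47, -0.47], [0.66, -0.56, 0.5]]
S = [5.21, 4.55, 0.0]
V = [[0.88, -0.14, 0.45],[0.08, 0.99, 0.15],[0.47, 0.1, -0.88]]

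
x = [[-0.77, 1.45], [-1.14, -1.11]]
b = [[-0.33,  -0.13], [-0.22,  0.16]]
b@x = [[0.4,-0.33],[-0.01,-0.50]]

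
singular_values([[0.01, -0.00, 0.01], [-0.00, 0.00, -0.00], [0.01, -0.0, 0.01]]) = [0.02, 0.0, 0.0]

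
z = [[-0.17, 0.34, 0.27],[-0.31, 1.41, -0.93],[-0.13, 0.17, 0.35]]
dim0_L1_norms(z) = [0.61, 1.92, 1.55]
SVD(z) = [[-0.1, 0.72, -0.68], [-0.99, -0.07, 0.08], [0.01, 0.69, 0.73]] @ diag([1.7256819451911527, 0.5973407803594515, 0.0024116717934901544]) @ [[0.19, -0.83, 0.52], [-0.32, 0.45, 0.83], [-0.93, -0.32, -0.18]]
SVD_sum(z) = [[-0.03, 0.14, -0.09], [-0.32, 1.43, -0.90], [0.0, -0.01, 0.01]] + [[-0.14, 0.20, 0.36],[0.01, -0.02, -0.03],[-0.13, 0.18, 0.34]] + [[0.0, 0.0, 0.0], [-0.0, -0.0, -0.0], [-0.0, -0.0, -0.0]]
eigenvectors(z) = [[0.27, 0.93, 0.6], [0.95, 0.33, 0.64], [0.15, 0.19, 0.49]]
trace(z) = 1.59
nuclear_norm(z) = 2.33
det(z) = 0.00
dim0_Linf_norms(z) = [0.31, 1.41, 0.93]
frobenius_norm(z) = 1.83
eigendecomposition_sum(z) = [[-0.05, 0.43, -0.51],[-0.18, 1.51, -1.77],[-0.03, 0.24, -0.29]] + [[0.01, -0.00, -0.01], [0.00, -0.00, -0.00], [0.00, -0.0, -0.00]] + [[-0.13, -0.09, 0.78], [-0.14, -0.1, 0.84], [-0.1, -0.07, 0.64]]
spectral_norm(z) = 1.73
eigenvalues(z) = [1.17, 0.01, 0.41]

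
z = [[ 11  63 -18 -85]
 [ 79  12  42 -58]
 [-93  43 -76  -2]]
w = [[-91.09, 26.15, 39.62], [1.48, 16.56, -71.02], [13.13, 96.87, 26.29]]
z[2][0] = -93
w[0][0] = -91.09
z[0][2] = -18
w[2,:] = [13.13, 96.87, 26.29]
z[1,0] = 79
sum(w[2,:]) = 136.29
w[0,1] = 26.15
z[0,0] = 11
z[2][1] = 43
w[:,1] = [26.15, 16.56, 96.87]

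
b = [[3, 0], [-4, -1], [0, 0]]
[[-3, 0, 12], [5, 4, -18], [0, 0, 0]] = b @ [[-1, 0, 4], [-1, -4, 2]]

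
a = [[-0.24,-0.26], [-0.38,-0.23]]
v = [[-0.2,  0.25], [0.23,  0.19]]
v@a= [[-0.05, -0.01], [-0.13, -0.10]]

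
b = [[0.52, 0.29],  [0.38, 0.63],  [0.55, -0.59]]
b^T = [[0.52,0.38,0.55], [0.29,0.63,-0.59]]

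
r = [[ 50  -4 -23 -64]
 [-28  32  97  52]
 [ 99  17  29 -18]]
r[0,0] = 50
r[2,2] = 29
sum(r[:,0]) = 121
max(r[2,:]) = 99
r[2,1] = 17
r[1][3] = 52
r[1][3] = 52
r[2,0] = 99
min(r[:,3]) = -64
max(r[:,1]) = 32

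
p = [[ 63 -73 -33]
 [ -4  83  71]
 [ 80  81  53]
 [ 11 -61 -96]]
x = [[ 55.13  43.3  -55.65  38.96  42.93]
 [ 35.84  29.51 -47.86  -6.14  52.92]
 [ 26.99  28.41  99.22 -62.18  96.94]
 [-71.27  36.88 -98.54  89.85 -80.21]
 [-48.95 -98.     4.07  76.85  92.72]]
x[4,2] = 4.07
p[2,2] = 53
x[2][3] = -62.18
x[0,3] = 38.96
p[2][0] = 80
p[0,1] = -73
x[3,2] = -98.54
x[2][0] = 26.99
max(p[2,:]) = 81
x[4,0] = -48.95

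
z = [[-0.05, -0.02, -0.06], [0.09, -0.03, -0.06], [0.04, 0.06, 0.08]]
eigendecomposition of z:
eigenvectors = [[-0.38+0.00j,(0.24+0.2j),0.24-0.20j], [(0.88+0j),0.73+0.00j,(0.73-0j)], [-0.29+0.00j,(-0.31-0.53j),-0.31+0.53j]]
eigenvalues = [(-0.05+0j), (0.02+0.07j), (0.02-0.07j)]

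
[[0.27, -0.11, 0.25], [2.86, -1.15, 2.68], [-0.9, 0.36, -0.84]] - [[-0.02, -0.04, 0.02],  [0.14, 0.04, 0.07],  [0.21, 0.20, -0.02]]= [[0.29, -0.07, 0.23],  [2.72, -1.19, 2.61],  [-1.11, 0.16, -0.82]]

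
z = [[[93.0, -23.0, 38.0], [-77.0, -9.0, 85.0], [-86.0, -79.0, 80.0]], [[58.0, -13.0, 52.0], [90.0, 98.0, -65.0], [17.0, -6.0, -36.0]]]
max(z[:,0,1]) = -13.0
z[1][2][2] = -36.0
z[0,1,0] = -77.0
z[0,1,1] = -9.0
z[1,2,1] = -6.0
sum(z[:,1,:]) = 122.0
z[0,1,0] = -77.0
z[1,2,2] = -36.0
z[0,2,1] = -79.0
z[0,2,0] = -86.0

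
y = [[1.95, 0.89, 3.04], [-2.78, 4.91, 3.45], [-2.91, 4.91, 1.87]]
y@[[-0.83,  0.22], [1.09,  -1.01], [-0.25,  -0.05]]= [[-1.41, -0.62], [6.8, -5.74], [7.3, -5.69]]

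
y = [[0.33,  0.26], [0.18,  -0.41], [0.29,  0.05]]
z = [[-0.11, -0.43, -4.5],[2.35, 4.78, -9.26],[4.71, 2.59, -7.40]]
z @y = [[-1.42,-0.08], [-1.05,-1.81], [-0.13,-0.21]]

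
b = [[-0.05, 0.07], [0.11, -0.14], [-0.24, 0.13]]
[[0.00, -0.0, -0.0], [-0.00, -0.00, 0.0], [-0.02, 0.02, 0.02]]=b@ [[0.18, -0.13, -0.17], [0.16, -0.1, -0.14]]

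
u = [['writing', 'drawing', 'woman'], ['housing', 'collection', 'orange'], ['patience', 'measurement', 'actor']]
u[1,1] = 'collection'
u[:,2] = ['woman', 'orange', 'actor']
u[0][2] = 'woman'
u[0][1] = 'drawing'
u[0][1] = 'drawing'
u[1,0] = 'housing'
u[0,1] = 'drawing'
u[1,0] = 'housing'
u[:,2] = ['woman', 'orange', 'actor']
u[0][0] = 'writing'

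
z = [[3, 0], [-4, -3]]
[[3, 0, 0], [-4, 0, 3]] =z@[[1, 0, 0], [0, 0, -1]]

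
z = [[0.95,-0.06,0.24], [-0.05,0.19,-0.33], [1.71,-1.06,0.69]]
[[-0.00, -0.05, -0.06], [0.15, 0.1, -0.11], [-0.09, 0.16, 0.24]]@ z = [[-0.1, 0.05, -0.02], [-0.05, 0.13, -0.07], [0.32, -0.22, 0.09]]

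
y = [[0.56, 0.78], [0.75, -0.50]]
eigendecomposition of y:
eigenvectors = [[0.89, -0.47], [0.46, 0.88]]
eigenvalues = [0.96, -0.9]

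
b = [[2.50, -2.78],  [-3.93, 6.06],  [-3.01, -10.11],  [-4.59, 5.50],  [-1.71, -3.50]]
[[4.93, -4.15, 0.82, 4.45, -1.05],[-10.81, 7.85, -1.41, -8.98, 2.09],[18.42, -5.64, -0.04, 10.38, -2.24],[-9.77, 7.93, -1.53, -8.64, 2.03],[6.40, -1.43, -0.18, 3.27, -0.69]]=b@[[-0.04,-0.78,0.25,0.48,-0.13], [-1.81,0.79,-0.07,-1.17,0.26]]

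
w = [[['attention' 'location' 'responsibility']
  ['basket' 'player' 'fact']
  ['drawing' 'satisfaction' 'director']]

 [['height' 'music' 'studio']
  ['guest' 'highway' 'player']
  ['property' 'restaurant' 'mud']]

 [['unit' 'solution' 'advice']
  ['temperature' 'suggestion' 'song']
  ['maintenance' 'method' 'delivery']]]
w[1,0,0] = 'height'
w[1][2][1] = 'restaurant'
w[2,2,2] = 'delivery'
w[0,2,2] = 'director'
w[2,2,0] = 'maintenance'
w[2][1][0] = 'temperature'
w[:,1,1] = ['player', 'highway', 'suggestion']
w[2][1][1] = 'suggestion'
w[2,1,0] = 'temperature'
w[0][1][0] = 'basket'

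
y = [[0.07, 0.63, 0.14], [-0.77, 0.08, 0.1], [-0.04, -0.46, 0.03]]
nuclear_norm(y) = 1.68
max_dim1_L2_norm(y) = 0.78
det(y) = 0.07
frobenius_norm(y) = 1.12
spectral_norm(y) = 0.79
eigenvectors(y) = [[(0.05-0.59j), 0.05+0.59j, (0.14+0j)], [0.68+0.00j, (0.68-0j), -0.20+0.00j], [(0.03+0.43j), (0.03-0.43j), 0.97+0.00j]]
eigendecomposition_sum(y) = [[(0.03+0.33j), 0.32-0.01j, (0.06-0.05j)], [-0.38+0.06j, 0.04+0.36j, (0.06+0.07j)], [(-0.06-0.23j), (-0.22+0.04j), (-0.04+0.04j)]] + [[0.03-0.33j, (0.32+0.01j), 0.06+0.05j], [-0.38-0.06j, 0.04-0.36j, (0.06-0.07j)], [-0.06+0.23j, -0.22-0.04j, -0.04-0.04j]] + [[(0.01+0j), -0.00+0.00j, (0.02+0j)], [-0.02-0.00j, 0.00-0.00j, -0.02-0.00j], [0.08+0.00j, -0.01+0.00j, 0.11+0.00j]]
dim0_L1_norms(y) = [0.88, 1.17, 0.27]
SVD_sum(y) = [[-0.2, 0.53, 0.10], [-0.13, 0.33, 0.06], [0.14, -0.37, -0.07]] + [[0.27, 0.10, -0.02], [-0.64, -0.25, 0.04], [-0.19, -0.08, 0.01]] + [[0.01, -0.01, 0.06], [-0.00, 0.00, -0.00], [0.01, -0.01, 0.09]]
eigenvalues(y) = [(0.03+0.73j), (0.03-0.73j), (0.12+0j)]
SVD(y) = [[-0.73, 0.37, 0.58], [-0.46, -0.89, -0.01], [0.51, -0.27, 0.82]] @ diag([0.7934016429326424, 0.7772036977822181, 0.10615199077469267]) @ [[0.35, -0.92, -0.17], [0.93, 0.37, -0.06], [0.11, -0.13, 0.98]]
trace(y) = 0.18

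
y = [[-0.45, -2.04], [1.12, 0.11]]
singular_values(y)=[2.13, 1.05]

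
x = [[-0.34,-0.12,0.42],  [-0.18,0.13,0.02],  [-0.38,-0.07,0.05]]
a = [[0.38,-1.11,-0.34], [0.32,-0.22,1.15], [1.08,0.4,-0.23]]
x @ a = [[0.29, 0.57, -0.12], [-0.01, 0.18, 0.21], [-0.11, 0.46, 0.04]]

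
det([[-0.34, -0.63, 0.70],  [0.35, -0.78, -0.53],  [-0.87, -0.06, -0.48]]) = -1.003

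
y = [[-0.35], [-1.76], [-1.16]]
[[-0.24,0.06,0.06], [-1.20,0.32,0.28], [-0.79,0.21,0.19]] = y @ [[0.68, -0.18, -0.16]]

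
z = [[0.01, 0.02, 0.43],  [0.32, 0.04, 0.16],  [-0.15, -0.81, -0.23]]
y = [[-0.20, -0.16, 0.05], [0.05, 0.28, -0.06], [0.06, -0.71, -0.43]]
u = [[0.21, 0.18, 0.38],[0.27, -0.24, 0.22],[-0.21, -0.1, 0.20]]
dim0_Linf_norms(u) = [0.27, 0.24, 0.38]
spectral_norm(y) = 0.87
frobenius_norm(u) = 0.70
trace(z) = -0.18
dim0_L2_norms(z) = [0.35, 0.81, 0.51]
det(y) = 0.03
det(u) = -0.05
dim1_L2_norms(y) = [0.26, 0.29, 0.83]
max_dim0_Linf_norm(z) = 0.81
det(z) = -0.11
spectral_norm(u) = 0.55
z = u + y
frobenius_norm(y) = 0.92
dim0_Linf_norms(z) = [0.32, 0.81, 0.43]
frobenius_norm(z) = 1.02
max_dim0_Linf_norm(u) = 0.38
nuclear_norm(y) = 1.26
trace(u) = 0.17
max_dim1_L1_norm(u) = 0.77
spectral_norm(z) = 0.88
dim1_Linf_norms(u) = [0.38, 0.27, 0.21]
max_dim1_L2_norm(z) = 0.86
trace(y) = -0.35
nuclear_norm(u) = 1.17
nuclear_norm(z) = 1.60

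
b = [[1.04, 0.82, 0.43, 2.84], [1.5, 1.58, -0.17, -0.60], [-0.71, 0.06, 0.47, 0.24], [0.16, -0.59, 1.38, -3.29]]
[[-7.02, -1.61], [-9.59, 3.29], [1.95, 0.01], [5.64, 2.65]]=b @ [[-2.48, -0.12], [-3.83, 1.81], [1.21, 0.16], [-0.64, -1.07]]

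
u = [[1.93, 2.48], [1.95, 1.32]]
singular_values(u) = [3.88, 0.59]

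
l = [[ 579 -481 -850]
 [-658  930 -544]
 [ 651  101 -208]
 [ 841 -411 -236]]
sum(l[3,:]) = 194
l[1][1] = 930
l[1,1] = 930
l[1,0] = -658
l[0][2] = -850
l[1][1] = 930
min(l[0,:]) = -850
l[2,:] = [651, 101, -208]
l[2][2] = -208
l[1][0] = -658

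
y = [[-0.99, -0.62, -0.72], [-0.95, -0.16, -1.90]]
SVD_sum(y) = [[-0.67,  -0.23,  -1.02], [-1.14,  -0.39,  -1.72]] + [[-0.32,  -0.39,  0.30], [0.19,  0.23,  -0.18]]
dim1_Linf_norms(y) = [0.99, 1.9]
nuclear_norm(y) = 3.12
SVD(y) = [[-0.51, -0.86], [-0.86, 0.51]] @ diag([2.4413033315129455, 0.6789978229300824]) @ [[0.54, 0.19, 0.82],[0.54, 0.67, -0.51]]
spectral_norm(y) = 2.44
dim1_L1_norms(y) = [2.33, 3.01]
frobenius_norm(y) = 2.53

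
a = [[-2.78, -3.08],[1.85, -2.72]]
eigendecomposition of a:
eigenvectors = [[0.79+0.00j, (0.79-0j)], [(-0.01-0.61j), (-0.01+0.61j)]]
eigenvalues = [(-2.75+2.39j), (-2.75-2.39j)]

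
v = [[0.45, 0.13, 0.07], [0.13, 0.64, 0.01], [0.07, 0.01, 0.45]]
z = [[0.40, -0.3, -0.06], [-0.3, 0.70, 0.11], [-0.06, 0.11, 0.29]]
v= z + [[0.05, 0.43, 0.13], [0.43, -0.06, -0.1], [0.13, -0.10, 0.16]]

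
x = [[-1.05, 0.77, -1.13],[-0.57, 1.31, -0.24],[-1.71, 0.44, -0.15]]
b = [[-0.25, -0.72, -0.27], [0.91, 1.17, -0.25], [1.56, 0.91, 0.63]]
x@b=[[-0.8, 0.63, -0.62], [0.96, 1.72, -0.32], [0.59, 1.61, 0.26]]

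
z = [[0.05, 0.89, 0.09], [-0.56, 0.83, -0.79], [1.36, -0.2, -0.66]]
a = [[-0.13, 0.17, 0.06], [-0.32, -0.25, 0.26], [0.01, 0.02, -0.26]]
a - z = [[-0.18, -0.72, -0.03], [0.24, -1.08, 1.05], [-1.35, 0.22, 0.40]]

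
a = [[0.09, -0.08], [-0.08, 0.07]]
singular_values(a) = [0.16, 0.0]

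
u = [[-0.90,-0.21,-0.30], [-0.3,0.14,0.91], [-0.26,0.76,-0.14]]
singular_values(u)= [0.99, 0.97, 0.78]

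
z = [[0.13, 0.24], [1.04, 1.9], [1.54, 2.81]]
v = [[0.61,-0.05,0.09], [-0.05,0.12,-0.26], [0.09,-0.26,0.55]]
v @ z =[[0.17, 0.3], [-0.28, -0.51], [0.59, 1.07]]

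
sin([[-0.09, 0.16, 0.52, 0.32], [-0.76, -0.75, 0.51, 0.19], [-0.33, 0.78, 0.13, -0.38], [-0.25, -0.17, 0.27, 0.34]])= [[-0.06, 0.17, 0.53, 0.35], [-0.71, -0.60, 0.45, 0.13], [-0.39, 0.72, 0.22, -0.32], [-0.23, -0.13, 0.26, 0.33]]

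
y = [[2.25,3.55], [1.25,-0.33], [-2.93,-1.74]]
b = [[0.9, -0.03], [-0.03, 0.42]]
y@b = [[1.92, 1.42], [1.13, -0.18], [-2.58, -0.64]]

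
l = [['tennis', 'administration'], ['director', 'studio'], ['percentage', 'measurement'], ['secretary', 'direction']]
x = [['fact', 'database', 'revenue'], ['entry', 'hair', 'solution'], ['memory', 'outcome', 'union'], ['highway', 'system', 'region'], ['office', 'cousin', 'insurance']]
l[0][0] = 'tennis'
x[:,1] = ['database', 'hair', 'outcome', 'system', 'cousin']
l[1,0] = 'director'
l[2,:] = ['percentage', 'measurement']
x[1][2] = 'solution'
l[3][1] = 'direction'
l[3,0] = 'secretary'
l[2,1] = 'measurement'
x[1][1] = 'hair'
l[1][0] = 'director'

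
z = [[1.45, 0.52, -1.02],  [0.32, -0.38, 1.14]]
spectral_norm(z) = 1.94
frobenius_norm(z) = 2.23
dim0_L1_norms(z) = [1.77, 0.9, 2.16]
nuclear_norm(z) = 3.03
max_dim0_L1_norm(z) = 2.16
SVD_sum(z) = [[1.14,0.58,-1.27], [-0.46,-0.23,0.51]] + [[0.31, -0.06, 0.25], [0.78, -0.15, 0.63]]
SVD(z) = [[-0.93,0.37], [0.37,0.93]] @ diag([1.9426823060608773, 1.0888918484946017]) @ [[-0.63, -0.32, 0.71], [0.77, -0.15, 0.62]]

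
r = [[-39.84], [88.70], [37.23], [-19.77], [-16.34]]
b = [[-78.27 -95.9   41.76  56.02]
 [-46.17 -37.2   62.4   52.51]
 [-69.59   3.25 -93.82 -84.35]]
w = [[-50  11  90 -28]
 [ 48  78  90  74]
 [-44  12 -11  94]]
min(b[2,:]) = -93.82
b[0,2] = 41.76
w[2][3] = 94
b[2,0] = -69.59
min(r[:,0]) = -39.84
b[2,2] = -93.82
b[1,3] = 52.51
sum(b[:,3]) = 24.180000000000007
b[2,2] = -93.82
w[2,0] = -44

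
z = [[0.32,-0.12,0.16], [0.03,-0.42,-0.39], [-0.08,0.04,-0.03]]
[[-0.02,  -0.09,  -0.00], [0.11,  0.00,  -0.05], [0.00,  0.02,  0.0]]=z @ [[0.03, -0.17, 0.09], [-0.07, 0.11, 0.18], [-0.21, -0.14, -0.05]]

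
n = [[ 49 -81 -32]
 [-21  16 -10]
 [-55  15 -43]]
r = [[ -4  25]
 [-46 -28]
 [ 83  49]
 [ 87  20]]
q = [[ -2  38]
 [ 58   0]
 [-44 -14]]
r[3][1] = 20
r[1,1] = -28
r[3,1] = 20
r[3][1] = 20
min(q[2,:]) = -44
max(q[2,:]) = -14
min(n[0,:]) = -81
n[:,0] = [49, -21, -55]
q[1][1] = 0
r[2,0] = 83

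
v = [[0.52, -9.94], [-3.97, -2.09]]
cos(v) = [[0.72,-0.14], [-0.06,0.68]]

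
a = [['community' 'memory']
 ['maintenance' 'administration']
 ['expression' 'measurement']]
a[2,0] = 'expression'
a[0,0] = 'community'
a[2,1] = 'measurement'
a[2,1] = 'measurement'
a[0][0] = 'community'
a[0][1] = 'memory'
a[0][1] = 'memory'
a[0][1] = 'memory'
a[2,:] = ['expression', 'measurement']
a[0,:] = ['community', 'memory']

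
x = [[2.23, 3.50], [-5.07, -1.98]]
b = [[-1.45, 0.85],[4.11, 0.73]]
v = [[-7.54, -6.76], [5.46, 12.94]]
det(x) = 13.33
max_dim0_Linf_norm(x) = 5.07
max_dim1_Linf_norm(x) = 5.07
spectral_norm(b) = 4.38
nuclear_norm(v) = 20.52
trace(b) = -0.72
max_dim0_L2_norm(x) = 5.54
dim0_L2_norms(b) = [4.36, 1.12]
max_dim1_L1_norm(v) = 18.4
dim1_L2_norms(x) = [4.15, 5.44]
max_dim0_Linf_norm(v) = 12.94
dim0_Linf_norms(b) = [4.11, 0.85]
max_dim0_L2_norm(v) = 14.6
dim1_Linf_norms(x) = [3.5, 5.07]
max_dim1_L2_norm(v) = 14.04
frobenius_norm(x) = 6.84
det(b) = -4.55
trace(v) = 5.40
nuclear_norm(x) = 8.57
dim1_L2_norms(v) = [10.13, 14.04]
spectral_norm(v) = 16.94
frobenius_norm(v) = 17.31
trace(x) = 0.25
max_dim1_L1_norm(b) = 4.84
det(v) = -60.66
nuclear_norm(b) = 5.42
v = b @ x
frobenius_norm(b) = 4.50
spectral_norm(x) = 6.53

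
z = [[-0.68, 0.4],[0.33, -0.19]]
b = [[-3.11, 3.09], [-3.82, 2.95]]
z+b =[[-3.79, 3.49], [-3.49, 2.76]]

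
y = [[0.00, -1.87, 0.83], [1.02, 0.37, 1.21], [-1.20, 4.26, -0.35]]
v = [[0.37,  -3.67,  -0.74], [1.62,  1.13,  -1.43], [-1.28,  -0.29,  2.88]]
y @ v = [[-4.09, -2.35, 5.06],[-0.57, -3.68, 2.2],[6.91, 9.32, -6.21]]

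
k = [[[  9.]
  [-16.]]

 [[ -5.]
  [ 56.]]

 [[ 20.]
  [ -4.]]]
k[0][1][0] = -16.0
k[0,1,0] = -16.0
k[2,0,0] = 20.0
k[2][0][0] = 20.0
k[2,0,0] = 20.0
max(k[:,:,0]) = 56.0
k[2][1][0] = -4.0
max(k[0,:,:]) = 9.0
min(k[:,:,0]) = -16.0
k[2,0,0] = 20.0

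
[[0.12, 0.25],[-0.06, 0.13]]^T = [[0.12,-0.06],[0.25,0.13]]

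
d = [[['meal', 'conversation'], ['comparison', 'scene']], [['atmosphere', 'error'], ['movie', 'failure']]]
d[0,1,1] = 'scene'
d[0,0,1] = 'conversation'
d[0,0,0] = 'meal'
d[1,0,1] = 'error'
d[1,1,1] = 'failure'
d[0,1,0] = 'comparison'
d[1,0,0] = 'atmosphere'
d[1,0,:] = ['atmosphere', 'error']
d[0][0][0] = 'meal'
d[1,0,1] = 'error'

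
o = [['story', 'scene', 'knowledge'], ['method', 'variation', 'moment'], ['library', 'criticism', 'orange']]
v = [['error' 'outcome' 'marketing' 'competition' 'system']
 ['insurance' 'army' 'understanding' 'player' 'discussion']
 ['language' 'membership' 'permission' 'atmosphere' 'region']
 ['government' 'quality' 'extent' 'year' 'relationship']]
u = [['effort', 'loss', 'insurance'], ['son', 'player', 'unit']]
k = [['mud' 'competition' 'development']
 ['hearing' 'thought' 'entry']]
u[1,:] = ['son', 'player', 'unit']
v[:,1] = ['outcome', 'army', 'membership', 'quality']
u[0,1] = 'loss'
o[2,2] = 'orange'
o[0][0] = 'story'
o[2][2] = 'orange'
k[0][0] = 'mud'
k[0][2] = 'development'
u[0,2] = 'insurance'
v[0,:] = ['error', 'outcome', 'marketing', 'competition', 'system']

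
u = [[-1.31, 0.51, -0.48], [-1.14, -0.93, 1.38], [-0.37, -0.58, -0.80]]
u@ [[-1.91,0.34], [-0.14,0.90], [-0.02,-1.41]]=[[2.44, 0.69], [2.28, -3.17], [0.80, 0.48]]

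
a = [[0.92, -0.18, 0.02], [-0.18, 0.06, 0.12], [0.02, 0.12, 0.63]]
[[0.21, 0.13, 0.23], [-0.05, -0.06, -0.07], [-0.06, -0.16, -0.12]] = a @ [[0.21, 0.20, 0.29], [-0.11, 0.29, 0.18], [-0.08, -0.31, -0.23]]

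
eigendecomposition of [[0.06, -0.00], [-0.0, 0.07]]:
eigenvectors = [[1.0, 0.00], [0.0, 1.0]]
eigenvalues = [0.06, 0.07]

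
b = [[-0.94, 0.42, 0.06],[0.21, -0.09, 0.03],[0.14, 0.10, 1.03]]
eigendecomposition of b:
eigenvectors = [[-0.98, 0.40, 0.04],[0.21, 0.91, 0.03],[0.06, -0.14, 1.00]]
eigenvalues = [-1.04, -0.0, 1.04]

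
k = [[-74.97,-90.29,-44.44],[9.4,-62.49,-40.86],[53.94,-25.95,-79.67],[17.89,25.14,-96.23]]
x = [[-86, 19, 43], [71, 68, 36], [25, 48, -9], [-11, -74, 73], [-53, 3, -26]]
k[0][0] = -74.97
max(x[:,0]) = 71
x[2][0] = 25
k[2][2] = -79.67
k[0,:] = [-74.97, -90.29, -44.44]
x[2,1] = 48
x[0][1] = 19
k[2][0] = 53.94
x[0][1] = 19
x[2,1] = 48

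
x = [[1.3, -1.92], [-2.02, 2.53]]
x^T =[[1.30, -2.02],  [-1.92, 2.53]]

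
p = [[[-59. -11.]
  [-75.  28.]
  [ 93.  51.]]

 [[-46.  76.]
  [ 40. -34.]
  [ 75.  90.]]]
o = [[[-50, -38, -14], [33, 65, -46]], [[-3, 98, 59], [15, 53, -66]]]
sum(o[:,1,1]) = 118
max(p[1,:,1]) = 90.0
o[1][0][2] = 59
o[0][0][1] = -38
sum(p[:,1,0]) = -35.0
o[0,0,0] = -50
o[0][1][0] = 33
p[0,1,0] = -75.0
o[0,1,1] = 65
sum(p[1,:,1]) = 132.0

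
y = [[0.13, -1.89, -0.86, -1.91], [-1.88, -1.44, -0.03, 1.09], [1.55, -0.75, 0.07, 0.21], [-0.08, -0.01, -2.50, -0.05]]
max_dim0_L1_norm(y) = 4.09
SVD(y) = [[0.83,0.10,0.48,0.27], [0.10,-0.92,0.19,-0.32], [0.09,0.37,0.25,-0.89], [0.55,-0.04,-0.81,-0.19]] @ diag([3.106731163648696, 2.7203196261044353, 2.228594233216193, 1.4241314378668093]) @ [[0.00, -0.58, -0.67, -0.47], [0.85, 0.32, 0.03, -0.41], [0.07, -0.62, 0.73, -0.28], [-0.52, 0.43, 0.14, -0.73]]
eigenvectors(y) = [[(-0.59+0j), 0.53+0.00j, (-0.4-0.3j), (-0.4+0.3j)], [0.43+0.00j, (0.85+0j), (0.24+0.08j), 0.24-0.08j], [(-0.48+0j), -0.06+0.00j, (-0.11+0.51j), -0.11-0.51j], [0.50+0.00j, (-0.04+0j), (-0.64+0j), -0.64-0.00j]]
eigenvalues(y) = [(2.43+0j), (-2.66+0j), (-0.53+1.97j), (-0.53-1.97j)]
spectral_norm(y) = 3.11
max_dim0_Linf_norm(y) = 2.5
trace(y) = -1.29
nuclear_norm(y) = 9.48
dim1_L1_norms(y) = [4.79, 4.44, 2.58, 2.64]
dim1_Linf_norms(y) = [1.91, 1.88, 1.55, 2.5]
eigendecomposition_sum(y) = [[0.86-0.00j, (-0.53+0j), (0.59+0j), -0.84-0.00j], [-0.63+0.00j, 0.39-0.00j, (-0.43-0j), 0.61+0.00j], [(0.7-0j), -0.43+0.00j, 0.48+0.00j, (-0.68-0j)], [-0.73+0.00j, 0.45-0.00j, (-0.5-0j), 0.71+0.00j]] + [[-0.71+0.00j, -1.23-0.00j, -0.22+0.00j, 0.02+0.00j],[-1.13+0.00j, -1.98-0.00j, (-0.36+0j), (0.02+0j)],[0.08-0.00j, (0.15+0j), 0.03-0.00j, -0.00-0.00j],[0.05-0.00j, 0.10+0.00j, 0.02-0.00j, (-0-0j)]] + [[-0.01+0.40j, (-0.07-0.28j), (-0.61-0.51j), (-0.54+0.22j)], [-0.06-0.20j, 0.08+0.12j, 0.38+0.15j, (0.23-0.2j)], [0.38-0.16j, (-0.23+0.18j), -0.22+0.80j, (0.45+0.42j)], [0.30+0.42j, -0.28-0.23j, (-1.01-0.05j), (-0.38+0.64j)]] + [[-0.01-0.40j, (-0.07+0.28j), (-0.61+0.51j), -0.54-0.22j], [(-0.06+0.2j), (0.08-0.12j), 0.38-0.15j, 0.23+0.20j], [0.38+0.16j, (-0.23-0.18j), -0.22-0.80j, 0.45-0.42j], [(0.3-0.42j), -0.28+0.23j, -1.01+0.05j, (-0.38-0.64j)]]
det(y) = -26.82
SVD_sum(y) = [[0.01, -1.48, -1.71, -1.22], [0.0, -0.19, -0.22, -0.15], [0.0, -0.17, -0.19, -0.14], [0.01, -0.98, -1.13, -0.8]] + [[0.24, 0.09, 0.01, -0.12], [-2.14, -0.79, -0.07, 1.04], [0.86, 0.32, 0.03, -0.41], [-0.1, -0.04, -0.0, 0.05]] + [[0.08,-0.67,0.79,-0.3], [0.03,-0.27,0.32,-0.12], [0.04,-0.35,0.41,-0.16], [-0.13,1.12,-1.33,0.51]] + [[-0.2,0.17,0.05,-0.28], [0.23,-0.19,-0.06,0.33], [0.65,-0.55,-0.18,0.92], [0.14,-0.12,-0.04,0.2]]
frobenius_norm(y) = 4.90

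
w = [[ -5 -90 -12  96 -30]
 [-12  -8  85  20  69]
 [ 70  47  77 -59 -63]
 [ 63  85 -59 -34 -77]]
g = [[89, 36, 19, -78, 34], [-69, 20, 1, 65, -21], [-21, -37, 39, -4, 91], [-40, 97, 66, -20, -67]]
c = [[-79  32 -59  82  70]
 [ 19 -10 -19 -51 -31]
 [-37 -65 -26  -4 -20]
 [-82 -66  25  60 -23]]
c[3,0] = -82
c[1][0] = 19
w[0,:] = [-5, -90, -12, 96, -30]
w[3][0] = 63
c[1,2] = -19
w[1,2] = 85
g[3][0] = -40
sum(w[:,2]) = 91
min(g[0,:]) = -78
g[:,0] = [89, -69, -21, -40]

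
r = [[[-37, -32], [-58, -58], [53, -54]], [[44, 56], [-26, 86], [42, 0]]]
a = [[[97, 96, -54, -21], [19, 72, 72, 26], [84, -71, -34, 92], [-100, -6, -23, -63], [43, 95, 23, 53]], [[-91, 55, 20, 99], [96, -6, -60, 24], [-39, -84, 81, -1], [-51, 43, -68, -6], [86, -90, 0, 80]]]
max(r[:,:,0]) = 53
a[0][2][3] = 92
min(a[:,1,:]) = -60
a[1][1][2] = -60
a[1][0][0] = -91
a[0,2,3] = 92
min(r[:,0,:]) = -37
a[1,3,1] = 43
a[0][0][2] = -54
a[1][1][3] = 24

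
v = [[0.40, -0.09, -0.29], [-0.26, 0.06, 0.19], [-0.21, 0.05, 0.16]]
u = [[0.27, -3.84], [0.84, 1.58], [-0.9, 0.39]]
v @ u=[[0.29, -1.79], [-0.19, 1.17], [-0.16, 0.95]]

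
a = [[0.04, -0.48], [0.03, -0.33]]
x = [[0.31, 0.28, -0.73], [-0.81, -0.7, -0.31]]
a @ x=[[0.40, 0.35, 0.12], [0.28, 0.24, 0.08]]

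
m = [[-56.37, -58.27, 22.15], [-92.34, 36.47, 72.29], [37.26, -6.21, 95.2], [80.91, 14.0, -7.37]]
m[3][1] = 14.0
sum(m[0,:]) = -92.49000000000001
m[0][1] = -58.27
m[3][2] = -7.37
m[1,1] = 36.47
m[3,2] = -7.37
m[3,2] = -7.37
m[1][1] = 36.47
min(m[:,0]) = -92.34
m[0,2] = 22.15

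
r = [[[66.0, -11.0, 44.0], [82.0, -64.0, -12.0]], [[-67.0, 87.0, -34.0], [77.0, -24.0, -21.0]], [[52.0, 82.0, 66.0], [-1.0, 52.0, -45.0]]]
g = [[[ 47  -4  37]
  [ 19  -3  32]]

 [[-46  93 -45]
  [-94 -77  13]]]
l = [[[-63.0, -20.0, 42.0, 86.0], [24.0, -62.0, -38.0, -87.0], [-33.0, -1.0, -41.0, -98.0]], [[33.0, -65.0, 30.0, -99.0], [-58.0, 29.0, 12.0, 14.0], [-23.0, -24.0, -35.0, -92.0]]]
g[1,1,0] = -94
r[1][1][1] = -24.0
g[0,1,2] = 32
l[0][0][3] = 86.0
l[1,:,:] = [[33.0, -65.0, 30.0, -99.0], [-58.0, 29.0, 12.0, 14.0], [-23.0, -24.0, -35.0, -92.0]]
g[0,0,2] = 37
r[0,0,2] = 44.0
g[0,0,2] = 37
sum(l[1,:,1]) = -60.0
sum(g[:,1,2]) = 45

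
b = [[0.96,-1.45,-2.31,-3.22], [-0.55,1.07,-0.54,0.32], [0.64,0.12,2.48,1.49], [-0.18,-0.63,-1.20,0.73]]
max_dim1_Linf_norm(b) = 3.22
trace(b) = 5.24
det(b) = 4.88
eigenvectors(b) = [[(-0.42+0j),(-0.75+0j),(0.8+0j),0.80-0.00j], [0.63+0.00j,-0.53+0.00j,(0.04+0.1j),0.04-0.10j], [(-0.59+0j),(0.39+0j),(-0.45-0.24j),(-0.45+0.24j)], [0.29+0.00j,(-0.09+0j),0.24-0.20j,0.24+0.20j]]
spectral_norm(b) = 5.02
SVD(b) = [[-0.84, 0.4, 0.01, 0.36],[0.04, -0.54, -0.46, 0.7],[0.53, 0.6, 0.2, 0.56],[-0.09, -0.43, 0.87, 0.24]] @ diag([5.023536342294466, 2.1544765507859127, 1.3320032133589492, 0.33879322508251924]) @ [[-0.1,0.28,0.67,0.69],[0.53,-0.38,0.65,-0.40],[0.17,-0.77,-0.24,0.57],[0.82,0.44,-0.29,0.22]]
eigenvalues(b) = [(2.08+0j), (0.75+0j), (1.2+1.3j), (1.2-1.3j)]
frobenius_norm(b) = 5.64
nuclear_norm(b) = 8.85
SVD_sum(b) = [[0.41, -1.17, -2.82, -2.91], [-0.02, 0.06, 0.14, 0.14], [-0.25, 0.73, 1.76, 1.82], [0.04, -0.13, -0.3, -0.31]] + [[0.45, -0.32, 0.55, -0.34], [-0.62, 0.44, -0.76, 0.47], [0.69, -0.49, 0.84, -0.52], [-0.49, 0.35, -0.60, 0.37]] + [[0.0, -0.01, -0.00, 0.01], [-0.11, 0.47, 0.15, -0.34], [0.05, -0.20, -0.06, 0.15], [0.20, -0.89, -0.28, 0.65]] + [[0.10, 0.05, -0.04, 0.03], [0.20, 0.1, -0.07, 0.05], [0.16, 0.08, -0.05, 0.04], [0.07, 0.03, -0.02, 0.02]]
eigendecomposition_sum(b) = [[(0.52+0j), (-0.23+0j), 0.51+0.00j, (-0.73+0j)], [-0.78+0.00j, (0.35+0j), -0.77+0.00j, (1.1-0j)], [0.73+0.00j, (-0.32+0j), (0.72+0j), (-1.03+0j)], [(-0.35+0j), (0.16+0j), -0.35+0.00j, 0.50-0.00j]] + [[(0.41+0j), 1.02+0.00j, (0.66+0j), (-0.29+0j)], [0.29+0.00j, (0.72+0j), 0.47+0.00j, (-0.21+0j)], [-0.21+0.00j, (-0.53+0j), -0.34+0.00j, (0.15-0j)], [(0.05+0j), 0.12+0.00j, (0.08+0j), -0.04+0.00j]] + [[(0.02+0.23j), -1.12-0.47j, -1.74+0.26j, (-1.1+1.91j)], [(-0.03+0.01j), 0.00-0.16j, (-0.12-0.2j), (-0.29-0.04j)], [0.06-0.14j, 0.49+0.59j, 1.05+0.37j, 1.18-0.75j], [(0.06+0.07j), (-0.46+0.13j), (-0.47+0.5j), (0.13+0.85j)]] + [[0.02-0.23j, (-1.12+0.47j), -1.74-0.26j, (-1.1-1.91j)], [(-0.03-0.01j), 0.00+0.16j, (-0.12+0.2j), (-0.29+0.04j)], [(0.06+0.14j), 0.49-0.59j, 1.05-0.37j, 1.18+0.75j], [(0.06-0.07j), -0.46-0.13j, -0.47-0.50j, (0.13-0.85j)]]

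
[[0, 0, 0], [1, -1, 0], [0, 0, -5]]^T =[[0, 1, 0], [0, -1, 0], [0, 0, -5]]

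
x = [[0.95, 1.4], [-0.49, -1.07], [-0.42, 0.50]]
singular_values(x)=[2.07, 0.63]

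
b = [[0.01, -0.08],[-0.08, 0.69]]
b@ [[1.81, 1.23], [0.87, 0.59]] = [[-0.05,-0.03],[0.46,0.31]]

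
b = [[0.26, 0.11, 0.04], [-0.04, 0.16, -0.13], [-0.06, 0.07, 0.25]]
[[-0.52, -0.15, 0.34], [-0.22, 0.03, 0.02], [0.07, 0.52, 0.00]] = b@[[-1.44, -1.25, 1.08], [-1.44, 1.06, 0.48], [0.35, 1.49, 0.14]]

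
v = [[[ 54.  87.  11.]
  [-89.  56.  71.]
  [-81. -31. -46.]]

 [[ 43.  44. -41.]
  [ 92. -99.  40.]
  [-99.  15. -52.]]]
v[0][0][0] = 54.0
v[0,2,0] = -81.0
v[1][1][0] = 92.0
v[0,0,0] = 54.0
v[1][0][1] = 44.0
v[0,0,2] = 11.0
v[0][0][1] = 87.0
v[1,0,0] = 43.0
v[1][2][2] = -52.0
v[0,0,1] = 87.0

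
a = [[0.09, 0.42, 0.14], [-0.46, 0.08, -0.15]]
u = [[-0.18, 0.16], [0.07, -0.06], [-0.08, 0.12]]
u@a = [[-0.09, -0.06, -0.05], [0.03, 0.02, 0.02], [-0.06, -0.02, -0.03]]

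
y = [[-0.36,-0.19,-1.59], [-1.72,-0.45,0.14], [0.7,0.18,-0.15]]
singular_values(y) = [1.97, 1.59, 0.0]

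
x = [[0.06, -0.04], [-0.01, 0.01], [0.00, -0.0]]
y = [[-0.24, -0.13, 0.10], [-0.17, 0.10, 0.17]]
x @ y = [[-0.01, -0.01, -0.0],[0.00, 0.00, 0.00],[0.0, 0.0, 0.0]]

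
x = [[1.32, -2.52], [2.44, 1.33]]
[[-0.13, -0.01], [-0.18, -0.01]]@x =[[-0.2, 0.31],[-0.26, 0.44]]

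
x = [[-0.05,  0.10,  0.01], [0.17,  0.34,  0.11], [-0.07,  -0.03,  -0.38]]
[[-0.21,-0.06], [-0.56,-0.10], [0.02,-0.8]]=x@[[0.42,-0.18], [-1.86,-0.92], [0.03,2.22]]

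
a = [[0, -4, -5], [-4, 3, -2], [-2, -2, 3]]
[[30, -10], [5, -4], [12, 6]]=a @ [[-4, 0], [-5, 0], [-2, 2]]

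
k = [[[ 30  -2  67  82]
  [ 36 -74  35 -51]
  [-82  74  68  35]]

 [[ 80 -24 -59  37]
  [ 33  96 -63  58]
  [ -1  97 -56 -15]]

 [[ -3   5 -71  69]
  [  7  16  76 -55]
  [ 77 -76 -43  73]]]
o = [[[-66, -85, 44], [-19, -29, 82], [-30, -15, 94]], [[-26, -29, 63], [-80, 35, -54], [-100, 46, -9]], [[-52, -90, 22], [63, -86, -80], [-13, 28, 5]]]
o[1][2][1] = 46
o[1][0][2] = 63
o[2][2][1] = 28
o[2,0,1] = -90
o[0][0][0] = -66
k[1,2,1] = 97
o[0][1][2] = 82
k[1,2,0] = -1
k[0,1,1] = -74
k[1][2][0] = -1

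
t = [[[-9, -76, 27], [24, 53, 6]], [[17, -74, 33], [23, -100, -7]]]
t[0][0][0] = -9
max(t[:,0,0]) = 17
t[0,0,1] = -76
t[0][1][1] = 53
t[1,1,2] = -7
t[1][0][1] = -74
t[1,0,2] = 33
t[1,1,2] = -7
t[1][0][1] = -74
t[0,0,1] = -76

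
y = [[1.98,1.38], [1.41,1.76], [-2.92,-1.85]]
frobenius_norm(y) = 4.78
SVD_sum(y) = [[1.92, 1.45], [1.74, 1.32], [-2.75, -2.08]] + [[0.06, -0.07], [-0.33, 0.44], [-0.17, 0.23]]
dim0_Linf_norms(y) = [2.92, 1.85]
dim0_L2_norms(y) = [3.8, 2.9]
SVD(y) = [[-0.51, 0.15],  [-0.46, -0.88],  [0.73, -0.45]] @ diag([4.739500276993541, 0.6297119376176376]) @ [[-0.80, -0.60], [0.60, -0.8]]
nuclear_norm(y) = 5.37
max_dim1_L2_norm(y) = 3.46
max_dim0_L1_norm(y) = 6.31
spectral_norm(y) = 4.74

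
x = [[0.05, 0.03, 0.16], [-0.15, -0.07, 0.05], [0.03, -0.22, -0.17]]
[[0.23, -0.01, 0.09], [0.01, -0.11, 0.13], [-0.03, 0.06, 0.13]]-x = [[0.18, -0.04, -0.07],  [0.16, -0.04, 0.08],  [-0.06, 0.28, 0.30]]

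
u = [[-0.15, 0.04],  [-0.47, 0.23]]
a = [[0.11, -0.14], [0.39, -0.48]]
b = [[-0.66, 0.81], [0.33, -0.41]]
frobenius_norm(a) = 0.64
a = u @ b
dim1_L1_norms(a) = [0.25, 0.87]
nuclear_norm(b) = 1.17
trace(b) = -1.07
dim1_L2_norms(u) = [0.16, 0.52]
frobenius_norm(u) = 0.55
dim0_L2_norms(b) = [0.74, 0.91]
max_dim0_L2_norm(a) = 0.5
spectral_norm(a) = 0.64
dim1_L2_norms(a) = [0.18, 0.62]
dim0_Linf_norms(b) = [0.66, 0.81]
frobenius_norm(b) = 1.17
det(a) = 0.00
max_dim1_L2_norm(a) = 0.62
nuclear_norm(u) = 0.57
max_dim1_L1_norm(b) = 1.47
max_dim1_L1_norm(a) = 0.87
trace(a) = -0.37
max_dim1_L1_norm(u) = 0.7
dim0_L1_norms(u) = [0.62, 0.27]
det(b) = 0.00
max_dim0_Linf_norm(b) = 0.81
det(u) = -0.02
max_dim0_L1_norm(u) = 0.62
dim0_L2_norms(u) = [0.49, 0.23]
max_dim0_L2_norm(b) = 0.91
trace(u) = 0.08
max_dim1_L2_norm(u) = 0.52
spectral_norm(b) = 1.17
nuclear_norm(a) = 0.65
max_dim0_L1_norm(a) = 0.62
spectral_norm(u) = 0.55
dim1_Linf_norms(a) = [0.14, 0.48]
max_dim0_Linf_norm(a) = 0.48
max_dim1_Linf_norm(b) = 0.81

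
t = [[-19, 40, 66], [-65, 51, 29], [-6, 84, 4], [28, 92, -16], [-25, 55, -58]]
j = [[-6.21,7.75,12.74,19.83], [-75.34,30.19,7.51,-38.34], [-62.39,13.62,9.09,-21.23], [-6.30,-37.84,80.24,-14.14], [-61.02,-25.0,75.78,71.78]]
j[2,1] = 13.62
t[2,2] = 4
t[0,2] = 66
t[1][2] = 29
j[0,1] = 7.75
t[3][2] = -16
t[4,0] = -25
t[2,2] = 4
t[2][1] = 84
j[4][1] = -25.0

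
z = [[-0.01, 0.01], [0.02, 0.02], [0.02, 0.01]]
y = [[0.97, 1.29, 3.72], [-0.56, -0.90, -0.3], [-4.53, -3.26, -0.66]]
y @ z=[[0.09,0.07],  [-0.02,-0.03],  [-0.03,-0.12]]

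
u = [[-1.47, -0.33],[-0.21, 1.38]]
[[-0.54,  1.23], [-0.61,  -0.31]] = u @[[0.45, -0.76],[-0.37, -0.34]]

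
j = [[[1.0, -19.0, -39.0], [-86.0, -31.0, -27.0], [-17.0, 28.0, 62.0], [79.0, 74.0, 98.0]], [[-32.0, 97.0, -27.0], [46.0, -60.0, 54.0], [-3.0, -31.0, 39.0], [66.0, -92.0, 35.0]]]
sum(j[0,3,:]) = 251.0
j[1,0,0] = -32.0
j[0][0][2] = -39.0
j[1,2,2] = 39.0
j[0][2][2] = 62.0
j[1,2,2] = 39.0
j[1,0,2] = -27.0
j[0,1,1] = -31.0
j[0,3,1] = 74.0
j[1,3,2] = 35.0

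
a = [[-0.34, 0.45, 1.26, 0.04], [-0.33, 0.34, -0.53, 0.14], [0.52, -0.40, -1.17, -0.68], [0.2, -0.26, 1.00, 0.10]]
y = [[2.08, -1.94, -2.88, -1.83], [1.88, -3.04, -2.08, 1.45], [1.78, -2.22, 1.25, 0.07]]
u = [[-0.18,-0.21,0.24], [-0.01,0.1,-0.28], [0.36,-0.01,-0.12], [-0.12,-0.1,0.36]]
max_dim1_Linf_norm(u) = 0.36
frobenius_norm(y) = 6.97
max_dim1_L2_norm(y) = 4.44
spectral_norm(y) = 5.95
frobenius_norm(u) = 0.72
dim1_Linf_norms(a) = [1.26, 0.53, 1.17, 1.0]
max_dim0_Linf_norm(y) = 3.04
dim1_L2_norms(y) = [4.44, 4.38, 3.11]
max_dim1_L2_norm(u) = 0.39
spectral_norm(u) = 0.64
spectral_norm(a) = 2.17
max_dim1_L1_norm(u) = 0.63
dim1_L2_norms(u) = [0.37, 0.3, 0.38, 0.39]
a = u @ y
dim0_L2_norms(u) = [0.42, 0.25, 0.53]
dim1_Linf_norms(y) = [2.88, 3.04, 2.22]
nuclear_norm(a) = 3.56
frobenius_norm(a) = 2.41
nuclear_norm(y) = 11.01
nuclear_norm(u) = 1.07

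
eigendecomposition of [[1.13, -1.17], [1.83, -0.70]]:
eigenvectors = [[0.39+0.49j, 0.39-0.49j], [(0.78+0j), 0.78-0.00j]]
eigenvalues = [(0.21+1.14j), (0.21-1.14j)]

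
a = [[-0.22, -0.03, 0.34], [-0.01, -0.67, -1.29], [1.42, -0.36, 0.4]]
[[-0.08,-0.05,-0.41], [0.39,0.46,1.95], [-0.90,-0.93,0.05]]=a @ [[-0.42, -0.48, 0.18], [0.33, 0.18, -0.70], [-0.47, -0.45, -1.15]]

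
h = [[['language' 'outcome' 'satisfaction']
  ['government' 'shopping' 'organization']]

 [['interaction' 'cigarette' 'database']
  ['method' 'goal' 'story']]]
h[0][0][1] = 'outcome'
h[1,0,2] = 'database'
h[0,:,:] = [['language', 'outcome', 'satisfaction'], ['government', 'shopping', 'organization']]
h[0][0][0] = 'language'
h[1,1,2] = 'story'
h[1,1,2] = 'story'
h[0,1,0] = 'government'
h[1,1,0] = 'method'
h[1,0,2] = 'database'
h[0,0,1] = 'outcome'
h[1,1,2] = 'story'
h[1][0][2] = 'database'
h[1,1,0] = 'method'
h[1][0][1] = 'cigarette'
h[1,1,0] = 'method'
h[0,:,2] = ['satisfaction', 'organization']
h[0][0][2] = 'satisfaction'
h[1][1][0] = 'method'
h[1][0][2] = 'database'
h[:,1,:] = [['government', 'shopping', 'organization'], ['method', 'goal', 'story']]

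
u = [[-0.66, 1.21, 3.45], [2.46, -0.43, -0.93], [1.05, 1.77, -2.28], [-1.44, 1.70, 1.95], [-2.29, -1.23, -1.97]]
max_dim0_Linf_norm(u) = 3.45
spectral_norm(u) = 5.42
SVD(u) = [[-0.68,0.15,0.0], [0.32,0.51,0.28], [0.35,0.3,-0.84], [-0.50,-0.08,-0.47], [0.26,-0.79,-0.09]] @ diag([5.423863785154572, 3.7181512361631954, 2.549206352005817]) @ [[0.32, -0.28, -0.91], [0.91, 0.36, 0.21], [0.27, -0.89, 0.37]]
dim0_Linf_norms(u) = [2.46, 1.77, 3.45]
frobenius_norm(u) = 7.05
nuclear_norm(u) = 11.69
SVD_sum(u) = [[-1.18, 1.01, 3.33], [0.56, -0.48, -1.59], [0.62, -0.53, -1.74], [-0.87, 0.74, 2.44], [0.45, -0.38, -1.26]] + [[0.52, 0.21, 0.12],  [1.71, 0.68, 0.40],  [1.01, 0.4, 0.24],  [-0.26, -0.1, -0.06],  [-2.67, -1.06, -0.63]] + [[0.0, -0.01, 0.0], [0.19, -0.63, 0.26], [-0.57, 1.9, -0.78], [-0.32, 1.06, -0.43], [-0.06, 0.21, -0.09]]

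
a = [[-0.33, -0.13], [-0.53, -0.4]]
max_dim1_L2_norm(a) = 0.66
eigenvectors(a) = [[0.49, 0.4], [-0.87, 0.92]]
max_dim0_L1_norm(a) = 0.86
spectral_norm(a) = 0.75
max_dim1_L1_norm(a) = 0.93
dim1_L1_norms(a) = [0.46, 0.93]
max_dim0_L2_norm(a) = 0.62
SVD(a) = [[-0.46, -0.89], [-0.89, 0.46]] @ diag([0.7480539455540376, 0.0843522053122329]) @ [[0.83, 0.55],[0.55, -0.83]]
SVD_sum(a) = [[-0.29, -0.19], [-0.55, -0.37]] + [[-0.04, 0.06], [0.02, -0.03]]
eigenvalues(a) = [-0.1, -0.63]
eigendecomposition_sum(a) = [[-0.06, 0.02], [0.1, -0.04]] + [[-0.27, -0.15],[-0.63, -0.36]]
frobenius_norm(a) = 0.75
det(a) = 0.06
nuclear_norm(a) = 0.83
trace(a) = -0.73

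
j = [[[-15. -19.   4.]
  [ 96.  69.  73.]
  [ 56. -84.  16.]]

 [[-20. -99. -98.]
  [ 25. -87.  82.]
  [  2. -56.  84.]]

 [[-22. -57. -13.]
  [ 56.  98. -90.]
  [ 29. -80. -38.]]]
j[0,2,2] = 16.0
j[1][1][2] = 82.0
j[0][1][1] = 69.0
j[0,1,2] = 73.0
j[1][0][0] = -20.0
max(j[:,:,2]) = 84.0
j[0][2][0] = 56.0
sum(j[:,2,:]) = -71.0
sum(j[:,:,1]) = -315.0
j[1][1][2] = 82.0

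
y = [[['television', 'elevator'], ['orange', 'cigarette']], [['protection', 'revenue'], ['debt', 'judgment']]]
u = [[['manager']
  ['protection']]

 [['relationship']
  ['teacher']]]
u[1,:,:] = [['relationship'], ['teacher']]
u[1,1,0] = 'teacher'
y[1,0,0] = 'protection'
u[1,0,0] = 'relationship'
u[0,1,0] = 'protection'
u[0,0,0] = 'manager'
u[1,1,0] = 'teacher'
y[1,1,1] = 'judgment'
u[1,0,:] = ['relationship']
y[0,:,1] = ['elevator', 'cigarette']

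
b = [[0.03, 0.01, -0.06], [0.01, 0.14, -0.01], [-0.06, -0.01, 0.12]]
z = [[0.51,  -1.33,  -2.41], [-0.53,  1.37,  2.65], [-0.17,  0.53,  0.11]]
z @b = [[0.15,-0.16,-0.31], [-0.16,0.16,0.34], [-0.01,0.07,0.02]]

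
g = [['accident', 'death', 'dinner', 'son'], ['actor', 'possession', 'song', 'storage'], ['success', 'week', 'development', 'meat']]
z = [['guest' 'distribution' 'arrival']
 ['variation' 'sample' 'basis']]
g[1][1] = 'possession'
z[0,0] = 'guest'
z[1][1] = 'sample'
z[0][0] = 'guest'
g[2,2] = 'development'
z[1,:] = ['variation', 'sample', 'basis']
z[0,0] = 'guest'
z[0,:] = ['guest', 'distribution', 'arrival']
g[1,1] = 'possession'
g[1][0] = 'actor'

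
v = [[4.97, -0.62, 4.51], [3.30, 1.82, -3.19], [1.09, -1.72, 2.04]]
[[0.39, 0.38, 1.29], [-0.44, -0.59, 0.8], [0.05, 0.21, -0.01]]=v@ [[-0.05,-0.05,0.20], [0.13,0.01,0.25], [0.16,0.14,0.1]]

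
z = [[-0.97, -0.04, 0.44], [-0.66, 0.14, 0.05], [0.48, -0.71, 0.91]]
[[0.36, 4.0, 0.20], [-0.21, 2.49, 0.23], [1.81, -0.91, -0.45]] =z @ [[-0.12, -3.75, 0.53],[-2.17, -0.21, 3.46],[0.36, 0.81, 1.93]]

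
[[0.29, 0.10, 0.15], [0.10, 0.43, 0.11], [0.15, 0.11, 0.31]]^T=[[0.29, 0.1, 0.15], [0.1, 0.43, 0.11], [0.15, 0.11, 0.31]]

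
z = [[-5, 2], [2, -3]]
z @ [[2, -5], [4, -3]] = [[-2, 19], [-8, -1]]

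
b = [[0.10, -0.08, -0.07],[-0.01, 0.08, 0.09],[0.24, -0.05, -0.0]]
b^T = [[0.1,-0.01,0.24], [-0.08,0.08,-0.05], [-0.07,0.09,-0.0]]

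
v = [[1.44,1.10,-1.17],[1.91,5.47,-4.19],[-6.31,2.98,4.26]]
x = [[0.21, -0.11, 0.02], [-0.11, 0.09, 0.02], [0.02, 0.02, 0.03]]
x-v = [[-1.23, -1.21, 1.19], [-2.02, -5.38, 4.21], [6.33, -2.96, -4.23]]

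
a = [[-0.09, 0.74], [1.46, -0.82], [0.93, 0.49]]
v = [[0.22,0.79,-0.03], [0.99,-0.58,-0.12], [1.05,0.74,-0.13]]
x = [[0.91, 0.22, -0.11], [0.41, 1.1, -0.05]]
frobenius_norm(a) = 2.11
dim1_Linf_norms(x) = [0.91, 1.1]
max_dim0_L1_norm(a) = 2.48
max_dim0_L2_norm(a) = 1.73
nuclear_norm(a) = 2.89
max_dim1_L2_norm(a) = 1.67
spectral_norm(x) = 1.34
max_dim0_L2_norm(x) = 1.12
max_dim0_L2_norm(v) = 1.46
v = a @ x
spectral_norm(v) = 1.53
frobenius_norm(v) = 1.92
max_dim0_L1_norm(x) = 1.32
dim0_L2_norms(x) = [1.0, 1.12, 0.12]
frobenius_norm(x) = 1.51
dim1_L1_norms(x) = [1.24, 1.56]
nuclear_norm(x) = 2.03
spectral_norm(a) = 1.83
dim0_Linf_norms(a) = [1.46, 0.82]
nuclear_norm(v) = 2.68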